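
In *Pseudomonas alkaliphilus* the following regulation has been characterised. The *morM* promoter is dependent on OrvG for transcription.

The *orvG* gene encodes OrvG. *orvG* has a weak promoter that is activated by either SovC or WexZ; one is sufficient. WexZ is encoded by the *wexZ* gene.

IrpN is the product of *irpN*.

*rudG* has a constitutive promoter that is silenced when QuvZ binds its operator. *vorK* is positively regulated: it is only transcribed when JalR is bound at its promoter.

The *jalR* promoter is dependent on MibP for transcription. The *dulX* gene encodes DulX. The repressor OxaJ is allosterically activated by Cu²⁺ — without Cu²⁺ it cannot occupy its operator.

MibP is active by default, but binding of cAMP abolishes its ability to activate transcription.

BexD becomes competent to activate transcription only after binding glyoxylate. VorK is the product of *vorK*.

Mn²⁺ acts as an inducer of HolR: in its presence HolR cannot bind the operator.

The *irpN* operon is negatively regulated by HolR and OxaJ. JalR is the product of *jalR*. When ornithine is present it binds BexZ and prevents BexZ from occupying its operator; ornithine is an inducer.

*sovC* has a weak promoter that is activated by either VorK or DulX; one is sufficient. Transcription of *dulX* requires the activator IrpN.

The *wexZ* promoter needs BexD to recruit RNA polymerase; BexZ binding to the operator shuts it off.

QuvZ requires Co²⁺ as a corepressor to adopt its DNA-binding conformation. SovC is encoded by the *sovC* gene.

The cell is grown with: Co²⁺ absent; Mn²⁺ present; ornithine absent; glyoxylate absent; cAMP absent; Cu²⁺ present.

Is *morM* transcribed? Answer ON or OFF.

cAMP is absent, so MibP is active.
No repressor is bound and MibP is active, so *jalR* is transcribed.
So JalR is produced and active.
No repressor is bound and JalR is active, so *vorK* is transcribed.
So VorK is produced and active.
Mn²⁺ is present, so HolR is inactive.
Cu²⁺ is present, so OxaJ is active.
With repressor OxaJ bound, *irpN* is not transcribed.
So IrpN is not produced.
Required activator IrpN is absent, so *dulX* is not transcribed.
So DulX is not produced.
Activator VorK is present, so *sovC* is transcribed.
So SovC is produced and active.
Glyoxylate is absent, so BexD is inactive.
Ornithine is absent, so BexZ is active.
With repressor BexZ bound, *wexZ* is not transcribed.
So WexZ is not produced.
Activator SovC is present, so *orvG* is transcribed.
So OrvG is produced and active.
No repressor is bound and OrvG is active, so *morM* is transcribed.

ON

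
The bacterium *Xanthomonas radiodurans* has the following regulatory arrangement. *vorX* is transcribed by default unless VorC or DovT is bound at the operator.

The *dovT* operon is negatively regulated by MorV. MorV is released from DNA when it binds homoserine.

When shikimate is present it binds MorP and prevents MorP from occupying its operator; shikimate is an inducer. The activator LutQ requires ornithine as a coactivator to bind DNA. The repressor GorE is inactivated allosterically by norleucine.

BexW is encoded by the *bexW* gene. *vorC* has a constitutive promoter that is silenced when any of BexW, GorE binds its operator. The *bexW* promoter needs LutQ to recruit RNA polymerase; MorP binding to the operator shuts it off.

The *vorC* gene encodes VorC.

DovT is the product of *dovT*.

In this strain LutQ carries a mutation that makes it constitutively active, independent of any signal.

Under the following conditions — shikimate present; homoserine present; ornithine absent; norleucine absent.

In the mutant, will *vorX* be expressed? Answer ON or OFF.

LutQ is constitutively active in this strain.
Shikimate is present, so MorP is inactive.
No repressor is bound and LutQ is active, so *bexW* is transcribed.
So BexW is produced and active.
Norleucine is absent, so GorE is active.
With repressor BexW bound, *vorC* is not transcribed.
So VorC is not produced.
Homoserine is present, so MorV is inactive.
With no repressor bound, *dovT* is transcribed.
So DovT is produced and active.
With repressor DovT bound, *vorX* is not transcribed.

OFF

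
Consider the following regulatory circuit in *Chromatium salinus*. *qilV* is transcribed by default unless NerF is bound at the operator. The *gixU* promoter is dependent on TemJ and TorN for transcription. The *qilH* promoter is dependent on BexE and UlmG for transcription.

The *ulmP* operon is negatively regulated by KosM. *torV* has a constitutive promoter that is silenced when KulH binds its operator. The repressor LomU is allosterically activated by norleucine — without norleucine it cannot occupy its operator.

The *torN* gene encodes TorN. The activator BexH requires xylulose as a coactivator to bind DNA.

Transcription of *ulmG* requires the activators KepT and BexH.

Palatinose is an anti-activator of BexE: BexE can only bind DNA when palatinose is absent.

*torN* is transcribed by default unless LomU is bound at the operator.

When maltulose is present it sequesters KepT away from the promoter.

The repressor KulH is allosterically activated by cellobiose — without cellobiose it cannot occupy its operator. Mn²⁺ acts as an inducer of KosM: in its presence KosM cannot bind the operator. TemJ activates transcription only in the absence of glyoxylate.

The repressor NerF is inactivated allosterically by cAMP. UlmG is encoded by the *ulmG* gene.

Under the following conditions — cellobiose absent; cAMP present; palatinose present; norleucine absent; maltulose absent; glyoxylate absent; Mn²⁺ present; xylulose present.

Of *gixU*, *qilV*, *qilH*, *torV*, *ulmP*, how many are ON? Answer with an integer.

Glyoxylate is absent, so TemJ is active.
Norleucine is absent, so LomU is inactive.
With no repressor bound, *torN* is transcribed.
So TorN is produced and active.
No repressor is bound and TemJ and TorN are active, so *gixU* is transcribed.
→ *gixU* is ON.
cAMP is present, so NerF is inactive.
With no repressor bound, *qilV* is transcribed.
→ *qilV* is ON.
Palatinose is present, so BexE is inactive.
Maltulose is absent, so KepT is active.
Xylulose is present, so BexH is active.
No repressor is bound and KepT and BexH are active, so *ulmG* is transcribed.
So UlmG is produced and active.
Required activator BexE is absent, so *qilH* is not transcribed.
→ *qilH* is OFF.
Cellobiose is absent, so KulH is inactive.
With no repressor bound, *torV* is transcribed.
→ *torV* is ON.
Mn²⁺ is present, so KosM is inactive.
With no repressor bound, *ulmP* is transcribed.
→ *ulmP* is ON.
4 of the 5 genes are transcribed.

4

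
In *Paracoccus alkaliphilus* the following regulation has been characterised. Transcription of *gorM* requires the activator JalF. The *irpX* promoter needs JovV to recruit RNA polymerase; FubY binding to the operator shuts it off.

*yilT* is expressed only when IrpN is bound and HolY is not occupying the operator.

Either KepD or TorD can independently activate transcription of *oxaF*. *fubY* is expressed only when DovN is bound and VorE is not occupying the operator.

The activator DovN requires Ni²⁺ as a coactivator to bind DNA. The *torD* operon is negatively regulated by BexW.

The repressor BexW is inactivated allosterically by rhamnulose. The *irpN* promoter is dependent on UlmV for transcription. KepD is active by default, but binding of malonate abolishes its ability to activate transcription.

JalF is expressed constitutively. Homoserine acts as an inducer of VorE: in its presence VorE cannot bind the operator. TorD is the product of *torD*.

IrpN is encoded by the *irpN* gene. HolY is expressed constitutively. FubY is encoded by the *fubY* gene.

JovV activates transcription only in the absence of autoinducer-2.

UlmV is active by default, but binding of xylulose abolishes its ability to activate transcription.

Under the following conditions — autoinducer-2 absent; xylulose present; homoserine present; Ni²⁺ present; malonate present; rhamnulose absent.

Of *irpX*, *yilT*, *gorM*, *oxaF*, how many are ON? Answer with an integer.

Homoserine is present, so VorE is inactive.
Ni²⁺ is present, so DovN is active.
No repressor is bound and DovN is active, so *fubY* is transcribed.
So FubY is produced and active.
Autoinducer-2 is absent, so JovV is active.
With repressor FubY bound, *irpX* is not transcribed.
→ *irpX* is OFF.
HolY is produced constitutively and is active.
Xylulose is present, so UlmV is inactive.
Required activator UlmV is absent, so *irpN* is not transcribed.
So IrpN is not produced.
With repressor HolY bound, *yilT* is not transcribed.
→ *yilT* is OFF.
JalF is produced constitutively and is active.
No repressor is bound and JalF is active, so *gorM* is transcribed.
→ *gorM* is ON.
Malonate is present, so KepD is inactive.
Rhamnulose is absent, so BexW is active.
With repressor BexW bound, *torD* is not transcribed.
So TorD is not produced.
No activator is available at the *oxaF* promoter, so *oxaF* is not transcribed.
→ *oxaF* is OFF.
1 of the 4 genes is transcribed.

1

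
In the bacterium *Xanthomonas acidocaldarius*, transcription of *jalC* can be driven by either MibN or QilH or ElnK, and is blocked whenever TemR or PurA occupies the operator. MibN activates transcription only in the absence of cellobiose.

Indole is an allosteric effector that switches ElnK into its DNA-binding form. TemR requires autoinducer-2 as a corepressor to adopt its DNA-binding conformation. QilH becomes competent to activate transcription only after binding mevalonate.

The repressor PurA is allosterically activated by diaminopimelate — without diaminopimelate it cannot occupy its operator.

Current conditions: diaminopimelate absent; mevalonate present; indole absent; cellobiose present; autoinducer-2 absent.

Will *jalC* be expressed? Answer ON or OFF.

ON

Cellobiose is present, so MibN is inactive.
Autoinducer-2 is absent, so TemR is inactive.
Mevalonate is present, so QilH is active.
Diaminopimelate is absent, so PurA is inactive.
Indole is absent, so ElnK is inactive.
Activator QilH is present, so *jalC* is transcribed.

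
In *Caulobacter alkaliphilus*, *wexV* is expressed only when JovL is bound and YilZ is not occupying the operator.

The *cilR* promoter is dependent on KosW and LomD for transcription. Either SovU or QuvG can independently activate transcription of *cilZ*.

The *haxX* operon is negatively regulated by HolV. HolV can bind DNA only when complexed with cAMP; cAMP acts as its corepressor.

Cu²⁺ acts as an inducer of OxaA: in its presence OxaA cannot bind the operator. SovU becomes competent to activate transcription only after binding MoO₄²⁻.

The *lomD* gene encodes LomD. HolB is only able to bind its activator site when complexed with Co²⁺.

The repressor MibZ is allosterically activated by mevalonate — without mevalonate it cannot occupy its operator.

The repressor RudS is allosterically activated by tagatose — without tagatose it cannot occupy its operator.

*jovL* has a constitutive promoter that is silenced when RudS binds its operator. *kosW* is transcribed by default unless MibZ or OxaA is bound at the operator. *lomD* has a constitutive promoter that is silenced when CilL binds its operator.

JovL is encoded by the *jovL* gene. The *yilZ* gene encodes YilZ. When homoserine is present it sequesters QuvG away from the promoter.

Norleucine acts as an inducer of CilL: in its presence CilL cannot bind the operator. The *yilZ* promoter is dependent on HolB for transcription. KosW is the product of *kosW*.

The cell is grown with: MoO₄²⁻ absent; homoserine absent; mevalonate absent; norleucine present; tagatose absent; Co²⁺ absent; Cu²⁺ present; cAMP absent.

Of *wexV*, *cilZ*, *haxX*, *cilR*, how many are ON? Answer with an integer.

Tagatose is absent, so RudS is inactive.
With no repressor bound, *jovL* is transcribed.
So JovL is produced and active.
Co²⁺ is absent, so HolB is inactive.
Required activator HolB is absent, so *yilZ* is not transcribed.
So YilZ is not produced.
No repressor is bound and JovL is active, so *wexV* is transcribed.
→ *wexV* is ON.
MoO₄²⁻ is absent, so SovU is inactive.
Homoserine is absent, so QuvG is active.
Activator QuvG is present, so *cilZ* is transcribed.
→ *cilZ* is ON.
cAMP is absent, so HolV is inactive.
With no repressor bound, *haxX* is transcribed.
→ *haxX* is ON.
Mevalonate is absent, so MibZ is inactive.
Cu²⁺ is present, so OxaA is inactive.
With no repressor bound, *kosW* is transcribed.
So KosW is produced and active.
Norleucine is present, so CilL is inactive.
With no repressor bound, *lomD* is transcribed.
So LomD is produced and active.
No repressor is bound and KosW and LomD are active, so *cilR* is transcribed.
→ *cilR* is ON.
4 of the 4 genes are transcribed.

4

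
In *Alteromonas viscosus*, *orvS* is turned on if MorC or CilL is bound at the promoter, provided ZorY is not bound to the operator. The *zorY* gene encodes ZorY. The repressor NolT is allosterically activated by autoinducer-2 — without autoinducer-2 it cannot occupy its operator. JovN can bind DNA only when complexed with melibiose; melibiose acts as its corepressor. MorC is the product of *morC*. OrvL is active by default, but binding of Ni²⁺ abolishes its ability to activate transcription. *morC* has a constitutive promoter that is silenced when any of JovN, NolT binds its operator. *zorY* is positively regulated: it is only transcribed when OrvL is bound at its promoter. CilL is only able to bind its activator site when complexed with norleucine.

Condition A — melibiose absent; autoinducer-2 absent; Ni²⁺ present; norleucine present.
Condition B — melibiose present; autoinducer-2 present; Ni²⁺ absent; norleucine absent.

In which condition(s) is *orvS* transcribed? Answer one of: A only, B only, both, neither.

Condition A:
Melibiose is absent, so JovN is inactive.
Autoinducer-2 is absent, so NolT is inactive.
With no repressor bound, *morC* is transcribed.
So MorC is produced and active.
Ni²⁺ is present, so OrvL is inactive.
Required activator OrvL is absent, so *zorY* is not transcribed.
So ZorY is not produced.
Norleucine is present, so CilL is active.
Activator MorC is present, so *orvS* is transcribed.
→ *orvS* is ON in A.
Condition B:
Melibiose is present, so JovN is active.
Autoinducer-2 is present, so NolT is active.
With repressor JovN bound, *morC* is not transcribed.
So MorC is not produced.
Ni²⁺ is absent, so OrvL is active.
No repressor is bound and OrvL is active, so *zorY* is transcribed.
So ZorY is produced and active.
Norleucine is absent, so CilL is inactive.
With repressor ZorY bound, *orvS* is not transcribed.
→ *orvS* is OFF in B.

A only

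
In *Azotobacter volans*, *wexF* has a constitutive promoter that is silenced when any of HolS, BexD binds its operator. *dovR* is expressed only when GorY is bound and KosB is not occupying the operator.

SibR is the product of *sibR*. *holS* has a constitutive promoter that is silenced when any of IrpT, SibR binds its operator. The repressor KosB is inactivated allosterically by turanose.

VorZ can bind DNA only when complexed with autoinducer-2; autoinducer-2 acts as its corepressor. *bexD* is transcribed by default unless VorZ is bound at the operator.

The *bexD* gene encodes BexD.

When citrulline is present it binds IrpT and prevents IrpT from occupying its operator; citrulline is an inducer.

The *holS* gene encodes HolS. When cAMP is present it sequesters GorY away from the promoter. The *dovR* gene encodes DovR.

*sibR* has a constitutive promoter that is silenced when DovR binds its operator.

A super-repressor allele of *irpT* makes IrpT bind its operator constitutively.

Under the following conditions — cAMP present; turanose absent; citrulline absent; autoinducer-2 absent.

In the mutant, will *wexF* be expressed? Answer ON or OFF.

IrpT is constitutively active in this strain.
cAMP is present, so GorY is inactive.
Turanose is absent, so KosB is active.
With repressor KosB bound, *dovR* is not transcribed.
So DovR is not produced.
With no repressor bound, *sibR* is transcribed.
So SibR is produced and active.
With repressor IrpT bound, *holS* is not transcribed.
So HolS is not produced.
Autoinducer-2 is absent, so VorZ is inactive.
With no repressor bound, *bexD* is transcribed.
So BexD is produced and active.
With repressor BexD bound, *wexF* is not transcribed.

OFF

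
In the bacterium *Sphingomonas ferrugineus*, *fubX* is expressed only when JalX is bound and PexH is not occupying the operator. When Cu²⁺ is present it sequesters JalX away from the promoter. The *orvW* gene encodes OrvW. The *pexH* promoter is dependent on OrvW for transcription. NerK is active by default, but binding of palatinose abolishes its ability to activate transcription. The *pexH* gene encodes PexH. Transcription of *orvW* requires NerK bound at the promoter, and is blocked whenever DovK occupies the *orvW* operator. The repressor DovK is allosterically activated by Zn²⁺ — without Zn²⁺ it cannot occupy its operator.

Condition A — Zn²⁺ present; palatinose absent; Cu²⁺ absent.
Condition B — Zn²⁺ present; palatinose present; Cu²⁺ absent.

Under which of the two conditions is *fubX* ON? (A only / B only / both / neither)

both

Condition A:
Zn²⁺ is present, so DovK is active.
Palatinose is absent, so NerK is active.
With repressor DovK bound, *orvW* is not transcribed.
So OrvW is not produced.
Required activator OrvW is absent, so *pexH* is not transcribed.
So PexH is not produced.
Cu²⁺ is absent, so JalX is active.
No repressor is bound and JalX is active, so *fubX* is transcribed.
→ *fubX* is ON in A.
Condition B:
Zn²⁺ is present, so DovK is active.
Palatinose is present, so NerK is inactive.
With repressor DovK bound, *orvW* is not transcribed.
So OrvW is not produced.
Required activator OrvW is absent, so *pexH* is not transcribed.
So PexH is not produced.
Cu²⁺ is absent, so JalX is active.
No repressor is bound and JalX is active, so *fubX* is transcribed.
→ *fubX* is ON in B.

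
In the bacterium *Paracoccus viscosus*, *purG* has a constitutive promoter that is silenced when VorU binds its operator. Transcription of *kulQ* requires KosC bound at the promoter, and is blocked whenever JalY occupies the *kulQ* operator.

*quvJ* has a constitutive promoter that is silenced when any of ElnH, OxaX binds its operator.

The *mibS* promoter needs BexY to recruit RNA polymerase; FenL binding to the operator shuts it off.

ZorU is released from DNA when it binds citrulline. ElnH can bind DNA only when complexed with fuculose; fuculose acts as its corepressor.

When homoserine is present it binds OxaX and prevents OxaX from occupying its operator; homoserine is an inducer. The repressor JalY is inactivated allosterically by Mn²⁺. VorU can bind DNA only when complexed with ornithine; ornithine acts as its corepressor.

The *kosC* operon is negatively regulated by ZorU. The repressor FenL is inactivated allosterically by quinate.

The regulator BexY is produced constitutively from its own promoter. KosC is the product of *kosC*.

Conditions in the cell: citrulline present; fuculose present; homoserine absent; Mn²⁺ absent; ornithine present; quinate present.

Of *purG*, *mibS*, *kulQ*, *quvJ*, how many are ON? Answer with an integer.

1

Ornithine is present, so VorU is active.
With repressor VorU bound, *purG* is not transcribed.
→ *purG* is OFF.
Quinate is present, so FenL is inactive.
BexY is produced constitutively and is active.
No repressor is bound and BexY is active, so *mibS* is transcribed.
→ *mibS* is ON.
Citrulline is present, so ZorU is inactive.
With no repressor bound, *kosC* is transcribed.
So KosC is produced and active.
Mn²⁺ is absent, so JalY is active.
With repressor JalY bound, *kulQ* is not transcribed.
→ *kulQ* is OFF.
Fuculose is present, so ElnH is active.
Homoserine is absent, so OxaX is active.
With repressor ElnH bound, *quvJ* is not transcribed.
→ *quvJ* is OFF.
1 of the 4 genes is transcribed.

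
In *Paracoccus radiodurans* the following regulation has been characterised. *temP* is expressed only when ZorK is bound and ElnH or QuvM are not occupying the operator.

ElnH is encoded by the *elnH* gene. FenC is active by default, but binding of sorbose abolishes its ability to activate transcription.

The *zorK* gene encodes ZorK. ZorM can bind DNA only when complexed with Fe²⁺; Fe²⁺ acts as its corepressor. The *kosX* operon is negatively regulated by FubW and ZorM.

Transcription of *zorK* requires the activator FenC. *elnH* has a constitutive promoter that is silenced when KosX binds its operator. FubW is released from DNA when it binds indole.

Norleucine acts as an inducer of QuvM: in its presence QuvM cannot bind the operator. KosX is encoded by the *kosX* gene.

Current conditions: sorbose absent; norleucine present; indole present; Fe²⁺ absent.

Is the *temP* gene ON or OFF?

Indole is present, so FubW is inactive.
Fe²⁺ is absent, so ZorM is inactive.
With no repressor bound, *kosX* is transcribed.
So KosX is produced and active.
With repressor KosX bound, *elnH* is not transcribed.
So ElnH is not produced.
Norleucine is present, so QuvM is inactive.
Sorbose is absent, so FenC is active.
No repressor is bound and FenC is active, so *zorK* is transcribed.
So ZorK is produced and active.
No repressor is bound and ZorK is active, so *temP* is transcribed.

ON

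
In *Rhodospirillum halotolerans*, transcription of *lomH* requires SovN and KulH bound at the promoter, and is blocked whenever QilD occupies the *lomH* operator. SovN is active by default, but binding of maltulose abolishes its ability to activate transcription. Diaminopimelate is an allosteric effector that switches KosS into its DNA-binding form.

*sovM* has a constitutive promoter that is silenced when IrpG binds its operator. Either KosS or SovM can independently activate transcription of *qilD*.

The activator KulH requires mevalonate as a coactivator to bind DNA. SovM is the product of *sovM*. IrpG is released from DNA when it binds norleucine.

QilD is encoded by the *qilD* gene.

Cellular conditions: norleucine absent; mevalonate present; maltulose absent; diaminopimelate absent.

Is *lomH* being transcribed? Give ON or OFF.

ON

Diaminopimelate is absent, so KosS is inactive.
Norleucine is absent, so IrpG is active.
With repressor IrpG bound, *sovM* is not transcribed.
So SovM is not produced.
No activator is available at the *qilD* promoter, so *qilD* is not transcribed.
So QilD is not produced.
Maltulose is absent, so SovN is active.
Mevalonate is present, so KulH is active.
No repressor is bound and SovN and KulH are active, so *lomH* is transcribed.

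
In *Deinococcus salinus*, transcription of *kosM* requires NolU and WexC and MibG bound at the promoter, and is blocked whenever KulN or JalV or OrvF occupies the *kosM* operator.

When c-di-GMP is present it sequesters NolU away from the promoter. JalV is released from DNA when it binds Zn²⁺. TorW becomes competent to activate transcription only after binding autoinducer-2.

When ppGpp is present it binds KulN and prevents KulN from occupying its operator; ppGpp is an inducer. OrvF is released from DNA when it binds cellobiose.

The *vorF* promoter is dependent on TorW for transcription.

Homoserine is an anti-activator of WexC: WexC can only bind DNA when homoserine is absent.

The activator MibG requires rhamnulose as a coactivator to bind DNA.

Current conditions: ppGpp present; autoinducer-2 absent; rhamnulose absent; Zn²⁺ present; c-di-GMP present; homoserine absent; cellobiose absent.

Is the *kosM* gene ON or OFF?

ppGpp is present, so KulN is inactive.
c-di-GMP is present, so NolU is inactive.
Homoserine is absent, so WexC is active.
Zn²⁺ is present, so JalV is inactive.
Rhamnulose is absent, so MibG is inactive.
Cellobiose is absent, so OrvF is active.
With repressor OrvF bound, *kosM* is not transcribed.

OFF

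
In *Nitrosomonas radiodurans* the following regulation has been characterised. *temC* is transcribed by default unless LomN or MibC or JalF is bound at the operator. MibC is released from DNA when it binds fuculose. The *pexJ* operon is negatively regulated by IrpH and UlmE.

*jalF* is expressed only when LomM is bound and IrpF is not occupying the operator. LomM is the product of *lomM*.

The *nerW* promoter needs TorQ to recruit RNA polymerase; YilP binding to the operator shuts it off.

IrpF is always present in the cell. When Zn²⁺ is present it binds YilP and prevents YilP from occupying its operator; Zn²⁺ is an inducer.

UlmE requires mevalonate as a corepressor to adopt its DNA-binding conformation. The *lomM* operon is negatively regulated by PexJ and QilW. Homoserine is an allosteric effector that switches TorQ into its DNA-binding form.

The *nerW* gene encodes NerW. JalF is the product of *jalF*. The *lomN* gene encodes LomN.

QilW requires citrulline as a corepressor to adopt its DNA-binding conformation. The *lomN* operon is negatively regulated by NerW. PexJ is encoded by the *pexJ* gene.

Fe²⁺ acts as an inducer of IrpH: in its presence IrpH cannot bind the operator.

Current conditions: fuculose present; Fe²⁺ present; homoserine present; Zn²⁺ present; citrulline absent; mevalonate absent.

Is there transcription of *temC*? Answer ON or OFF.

Zn²⁺ is present, so YilP is inactive.
Homoserine is present, so TorQ is active.
No repressor is bound and TorQ is active, so *nerW* is transcribed.
So NerW is produced and active.
With repressor NerW bound, *lomN* is not transcribed.
So LomN is not produced.
Fuculose is present, so MibC is inactive.
IrpF is produced constitutively and is active.
Fe²⁺ is present, so IrpH is inactive.
Mevalonate is absent, so UlmE is inactive.
With no repressor bound, *pexJ* is transcribed.
So PexJ is produced and active.
Citrulline is absent, so QilW is inactive.
With repressor PexJ bound, *lomM* is not transcribed.
So LomM is not produced.
With repressor IrpF bound, *jalF* is not transcribed.
So JalF is not produced.
With no repressor bound, *temC* is transcribed.

ON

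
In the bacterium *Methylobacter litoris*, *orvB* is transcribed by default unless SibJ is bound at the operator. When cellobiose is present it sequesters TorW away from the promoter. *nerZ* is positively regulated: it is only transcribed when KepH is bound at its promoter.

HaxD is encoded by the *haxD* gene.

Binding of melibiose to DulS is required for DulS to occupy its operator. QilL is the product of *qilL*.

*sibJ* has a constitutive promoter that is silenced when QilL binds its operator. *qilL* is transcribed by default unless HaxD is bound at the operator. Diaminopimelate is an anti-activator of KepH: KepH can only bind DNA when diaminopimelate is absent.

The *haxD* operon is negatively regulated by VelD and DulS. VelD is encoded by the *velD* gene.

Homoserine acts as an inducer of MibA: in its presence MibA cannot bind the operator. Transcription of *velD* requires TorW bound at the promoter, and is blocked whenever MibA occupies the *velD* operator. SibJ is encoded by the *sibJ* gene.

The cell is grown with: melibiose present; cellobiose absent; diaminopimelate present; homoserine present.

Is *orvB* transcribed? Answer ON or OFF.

Homoserine is present, so MibA is inactive.
Cellobiose is absent, so TorW is active.
No repressor is bound and TorW is active, so *velD* is transcribed.
So VelD is produced and active.
Melibiose is present, so DulS is active.
With repressor VelD bound, *haxD* is not transcribed.
So HaxD is not produced.
With no repressor bound, *qilL* is transcribed.
So QilL is produced and active.
With repressor QilL bound, *sibJ* is not transcribed.
So SibJ is not produced.
With no repressor bound, *orvB* is transcribed.

ON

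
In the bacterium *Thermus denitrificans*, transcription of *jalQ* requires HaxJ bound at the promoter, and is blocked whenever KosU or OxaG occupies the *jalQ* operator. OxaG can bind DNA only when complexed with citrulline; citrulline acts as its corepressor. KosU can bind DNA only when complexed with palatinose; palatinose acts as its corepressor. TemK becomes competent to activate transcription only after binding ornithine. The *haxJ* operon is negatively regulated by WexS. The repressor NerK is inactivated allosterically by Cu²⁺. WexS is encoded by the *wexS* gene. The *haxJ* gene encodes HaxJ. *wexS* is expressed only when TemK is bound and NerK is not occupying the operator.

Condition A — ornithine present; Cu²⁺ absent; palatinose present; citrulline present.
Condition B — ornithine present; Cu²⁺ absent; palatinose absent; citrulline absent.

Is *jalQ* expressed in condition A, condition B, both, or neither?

Condition A:
Ornithine is present, so TemK is active.
Cu²⁺ is absent, so NerK is active.
With repressor NerK bound, *wexS* is not transcribed.
So WexS is not produced.
With no repressor bound, *haxJ* is transcribed.
So HaxJ is produced and active.
Palatinose is present, so KosU is active.
Citrulline is present, so OxaG is active.
With repressor KosU bound, *jalQ* is not transcribed.
→ *jalQ* is OFF in A.
Condition B:
Ornithine is present, so TemK is active.
Cu²⁺ is absent, so NerK is active.
With repressor NerK bound, *wexS* is not transcribed.
So WexS is not produced.
With no repressor bound, *haxJ* is transcribed.
So HaxJ is produced and active.
Palatinose is absent, so KosU is inactive.
Citrulline is absent, so OxaG is inactive.
No repressor is bound and HaxJ is active, so *jalQ* is transcribed.
→ *jalQ* is ON in B.

B only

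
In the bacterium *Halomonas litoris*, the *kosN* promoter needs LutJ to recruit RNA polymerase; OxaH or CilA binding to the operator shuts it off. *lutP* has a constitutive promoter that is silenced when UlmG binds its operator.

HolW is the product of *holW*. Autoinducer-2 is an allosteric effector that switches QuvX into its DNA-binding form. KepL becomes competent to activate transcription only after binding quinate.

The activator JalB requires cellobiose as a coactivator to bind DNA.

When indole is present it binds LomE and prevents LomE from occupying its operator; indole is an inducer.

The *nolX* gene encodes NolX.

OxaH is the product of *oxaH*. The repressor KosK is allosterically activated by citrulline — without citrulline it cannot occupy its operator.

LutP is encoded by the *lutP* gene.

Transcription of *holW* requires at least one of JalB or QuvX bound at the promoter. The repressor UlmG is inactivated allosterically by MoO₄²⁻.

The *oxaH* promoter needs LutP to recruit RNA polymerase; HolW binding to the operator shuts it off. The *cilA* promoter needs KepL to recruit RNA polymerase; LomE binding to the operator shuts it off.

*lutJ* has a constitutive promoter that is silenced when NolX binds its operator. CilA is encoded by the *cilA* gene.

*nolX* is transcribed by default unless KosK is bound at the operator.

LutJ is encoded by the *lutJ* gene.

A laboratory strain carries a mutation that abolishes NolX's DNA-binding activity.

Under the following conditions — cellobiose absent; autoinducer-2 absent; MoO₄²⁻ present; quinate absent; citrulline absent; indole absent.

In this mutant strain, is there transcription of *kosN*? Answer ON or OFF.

OFF

MoO₄²⁻ is present, so UlmG is inactive.
With no repressor bound, *lutP* is transcribed.
So LutP is produced and active.
Cellobiose is absent, so JalB is inactive.
Autoinducer-2 is absent, so QuvX is inactive.
No activator is available at the *holW* promoter, so *holW* is not transcribed.
So HolW is not produced.
No repressor is bound and LutP is active, so *oxaH* is transcribed.
So OxaH is produced and active.
Indole is absent, so LomE is active.
Quinate is absent, so KepL is inactive.
With repressor LomE bound, *cilA* is not transcribed.
So CilA is not produced.
NolX is non-functional in this strain, so it has no effect.
With no repressor bound, *lutJ* is transcribed.
So LutJ is produced and active.
With repressor OxaH bound, *kosN* is not transcribed.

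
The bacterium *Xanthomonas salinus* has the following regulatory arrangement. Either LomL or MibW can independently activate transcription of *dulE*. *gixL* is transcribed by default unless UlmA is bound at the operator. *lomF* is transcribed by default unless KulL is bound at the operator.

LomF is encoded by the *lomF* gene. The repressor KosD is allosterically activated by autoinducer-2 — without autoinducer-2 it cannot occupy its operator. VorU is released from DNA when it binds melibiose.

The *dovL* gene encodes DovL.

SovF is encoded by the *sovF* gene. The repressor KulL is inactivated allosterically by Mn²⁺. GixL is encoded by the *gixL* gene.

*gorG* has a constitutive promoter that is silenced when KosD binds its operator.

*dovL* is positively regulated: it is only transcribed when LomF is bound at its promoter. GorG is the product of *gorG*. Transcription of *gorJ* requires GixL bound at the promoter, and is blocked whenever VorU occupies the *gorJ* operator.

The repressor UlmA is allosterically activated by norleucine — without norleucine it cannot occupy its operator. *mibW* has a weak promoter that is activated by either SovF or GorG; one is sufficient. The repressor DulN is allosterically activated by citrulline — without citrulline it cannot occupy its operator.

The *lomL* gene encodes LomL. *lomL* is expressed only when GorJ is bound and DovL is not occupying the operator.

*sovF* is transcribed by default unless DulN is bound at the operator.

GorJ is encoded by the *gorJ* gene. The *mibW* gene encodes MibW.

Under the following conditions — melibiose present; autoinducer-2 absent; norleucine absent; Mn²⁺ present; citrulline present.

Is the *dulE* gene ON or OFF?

Mn²⁺ is present, so KulL is inactive.
With no repressor bound, *lomF* is transcribed.
So LomF is produced and active.
No repressor is bound and LomF is active, so *dovL* is transcribed.
So DovL is produced and active.
Norleucine is absent, so UlmA is inactive.
With no repressor bound, *gixL* is transcribed.
So GixL is produced and active.
Melibiose is present, so VorU is inactive.
No repressor is bound and GixL is active, so *gorJ* is transcribed.
So GorJ is produced and active.
With repressor DovL bound, *lomL* is not transcribed.
So LomL is not produced.
Citrulline is present, so DulN is active.
With repressor DulN bound, *sovF* is not transcribed.
So SovF is not produced.
Autoinducer-2 is absent, so KosD is inactive.
With no repressor bound, *gorG* is transcribed.
So GorG is produced and active.
Activator GorG is present, so *mibW* is transcribed.
So MibW is produced and active.
Activator MibW is present, so *dulE* is transcribed.

ON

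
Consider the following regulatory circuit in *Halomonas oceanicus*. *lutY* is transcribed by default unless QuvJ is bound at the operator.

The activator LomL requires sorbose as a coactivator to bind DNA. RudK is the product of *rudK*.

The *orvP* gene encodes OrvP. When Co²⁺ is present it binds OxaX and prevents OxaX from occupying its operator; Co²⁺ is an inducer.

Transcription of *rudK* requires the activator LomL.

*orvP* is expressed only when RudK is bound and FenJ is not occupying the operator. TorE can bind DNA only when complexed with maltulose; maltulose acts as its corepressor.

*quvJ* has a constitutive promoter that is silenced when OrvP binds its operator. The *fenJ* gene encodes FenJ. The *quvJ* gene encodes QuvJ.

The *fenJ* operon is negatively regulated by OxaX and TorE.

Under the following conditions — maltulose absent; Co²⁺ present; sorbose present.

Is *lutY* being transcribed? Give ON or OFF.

OFF

Sorbose is present, so LomL is active.
No repressor is bound and LomL is active, so *rudK* is transcribed.
So RudK is produced and active.
Co²⁺ is present, so OxaX is inactive.
Maltulose is absent, so TorE is inactive.
With no repressor bound, *fenJ* is transcribed.
So FenJ is produced and active.
With repressor FenJ bound, *orvP* is not transcribed.
So OrvP is not produced.
With no repressor bound, *quvJ* is transcribed.
So QuvJ is produced and active.
With repressor QuvJ bound, *lutY* is not transcribed.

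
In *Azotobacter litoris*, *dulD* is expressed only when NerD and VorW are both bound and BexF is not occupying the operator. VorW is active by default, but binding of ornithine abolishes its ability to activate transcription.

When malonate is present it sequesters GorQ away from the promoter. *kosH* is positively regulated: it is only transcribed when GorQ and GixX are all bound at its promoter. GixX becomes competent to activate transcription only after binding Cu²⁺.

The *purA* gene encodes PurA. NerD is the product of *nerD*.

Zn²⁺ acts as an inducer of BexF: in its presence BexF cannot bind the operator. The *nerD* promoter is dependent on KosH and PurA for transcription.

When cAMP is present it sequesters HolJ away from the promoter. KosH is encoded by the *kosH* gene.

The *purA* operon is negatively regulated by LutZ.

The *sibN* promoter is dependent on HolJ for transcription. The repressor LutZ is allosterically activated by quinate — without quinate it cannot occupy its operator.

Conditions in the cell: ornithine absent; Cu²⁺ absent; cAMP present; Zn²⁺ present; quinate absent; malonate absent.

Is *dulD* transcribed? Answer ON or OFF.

OFF

Zn²⁺ is present, so BexF is inactive.
Malonate is absent, so GorQ is active.
Cu²⁺ is absent, so GixX is inactive.
Required activator GixX is absent, so *kosH* is not transcribed.
So KosH is not produced.
Quinate is absent, so LutZ is inactive.
With no repressor bound, *purA* is transcribed.
So PurA is produced and active.
Required activator KosH is absent, so *nerD* is not transcribed.
So NerD is not produced.
Ornithine is absent, so VorW is active.
Required activator NerD is absent, so *dulD* is not transcribed.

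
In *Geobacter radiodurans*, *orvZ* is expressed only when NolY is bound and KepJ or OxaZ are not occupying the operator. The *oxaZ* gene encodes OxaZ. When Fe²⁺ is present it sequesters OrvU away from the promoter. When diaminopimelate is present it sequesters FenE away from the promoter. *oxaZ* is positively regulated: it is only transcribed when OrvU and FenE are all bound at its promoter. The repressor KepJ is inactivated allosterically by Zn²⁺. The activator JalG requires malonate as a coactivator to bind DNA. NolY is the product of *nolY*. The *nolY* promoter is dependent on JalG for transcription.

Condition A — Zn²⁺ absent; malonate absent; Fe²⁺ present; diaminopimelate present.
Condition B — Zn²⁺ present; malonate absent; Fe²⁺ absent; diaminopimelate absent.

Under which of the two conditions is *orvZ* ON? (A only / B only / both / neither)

neither

Condition A:
Zn²⁺ is absent, so KepJ is active.
Malonate is absent, so JalG is inactive.
Required activator JalG is absent, so *nolY* is not transcribed.
So NolY is not produced.
Fe²⁺ is present, so OrvU is inactive.
Diaminopimelate is present, so FenE is inactive.
Required activator OrvU is absent, so *oxaZ* is not transcribed.
So OxaZ is not produced.
With repressor KepJ bound, *orvZ* is not transcribed.
→ *orvZ* is OFF in A.
Condition B:
Zn²⁺ is present, so KepJ is inactive.
Malonate is absent, so JalG is inactive.
Required activator JalG is absent, so *nolY* is not transcribed.
So NolY is not produced.
Fe²⁺ is absent, so OrvU is active.
Diaminopimelate is absent, so FenE is active.
No repressor is bound and OrvU and FenE are active, so *oxaZ* is transcribed.
So OxaZ is produced and active.
With repressor OxaZ bound, *orvZ* is not transcribed.
→ *orvZ* is OFF in B.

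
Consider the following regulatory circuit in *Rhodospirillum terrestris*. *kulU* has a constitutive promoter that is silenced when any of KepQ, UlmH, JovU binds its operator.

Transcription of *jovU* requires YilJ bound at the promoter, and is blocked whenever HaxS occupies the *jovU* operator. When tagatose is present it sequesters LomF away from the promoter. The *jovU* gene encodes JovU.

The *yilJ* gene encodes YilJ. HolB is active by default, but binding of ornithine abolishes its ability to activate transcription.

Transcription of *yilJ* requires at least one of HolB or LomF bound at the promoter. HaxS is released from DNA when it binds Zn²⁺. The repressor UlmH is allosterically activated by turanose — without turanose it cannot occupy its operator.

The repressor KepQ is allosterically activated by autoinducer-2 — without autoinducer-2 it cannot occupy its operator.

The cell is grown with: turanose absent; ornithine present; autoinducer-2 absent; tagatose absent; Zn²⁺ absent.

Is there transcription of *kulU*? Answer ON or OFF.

ON

Autoinducer-2 is absent, so KepQ is inactive.
Turanose is absent, so UlmH is inactive.
Zn²⁺ is absent, so HaxS is active.
Ornithine is present, so HolB is inactive.
Tagatose is absent, so LomF is active.
Activator LomF is present, so *yilJ* is transcribed.
So YilJ is produced and active.
With repressor HaxS bound, *jovU* is not transcribed.
So JovU is not produced.
With no repressor bound, *kulU* is transcribed.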